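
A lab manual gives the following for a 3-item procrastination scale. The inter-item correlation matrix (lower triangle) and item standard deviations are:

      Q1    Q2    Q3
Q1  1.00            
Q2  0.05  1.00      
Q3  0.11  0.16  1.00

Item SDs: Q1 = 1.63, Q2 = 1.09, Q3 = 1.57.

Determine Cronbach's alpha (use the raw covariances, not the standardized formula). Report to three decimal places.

Σσ²ᵢ = 1.63² + 1.09² + 1.57² = 6.3099
Covariances σ_ij = r_ij · s_i · s_j:
  σ(Q1,Q2) = 0.05 × 1.63 × 1.09 = 0.0888
  σ(Q1,Q3) = 0.11 × 1.63 × 1.57 = 0.2815
  σ(Q2,Q3) = 0.16 × 1.09 × 1.57 = 0.2738
σ²_T = Σσ²ᵢ + 2·Σσ_ij = 6.3099 + 2 × 0.6441 = 7.5981
α = (3/2)·(1 − 6.3099/7.5981) = 0.254

α = 0.254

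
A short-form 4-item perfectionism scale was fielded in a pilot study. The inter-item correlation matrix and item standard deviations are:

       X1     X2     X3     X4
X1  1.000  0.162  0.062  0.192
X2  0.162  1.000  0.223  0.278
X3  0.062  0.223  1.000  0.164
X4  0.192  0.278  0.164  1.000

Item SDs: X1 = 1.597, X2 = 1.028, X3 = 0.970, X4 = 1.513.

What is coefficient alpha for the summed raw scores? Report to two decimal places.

α = 0.45

Σσ²ᵢ = 1.597² + 1.028² + 0.970² + 1.513² = 6.8373
Covariances σ_ij = r_ij · s_i · s_j:
  σ(X1,X2) = 0.162 × 1.597 × 1.028 = 0.2660
  σ(X1,X3) = 0.062 × 1.597 × 0.970 = 0.0960
  σ(X1,X4) = 0.192 × 1.597 × 1.513 = 0.4639
  σ(X2,X3) = 0.223 × 1.028 × 0.970 = 0.2224
  σ(X2,X4) = 0.278 × 1.028 × 1.513 = 0.4324
  σ(X3,X4) = 0.164 × 0.970 × 1.513 = 0.2407
σ²_T = Σσ²ᵢ + 2·Σσ_ij = 6.8373 + 2 × 1.7214 = 10.2801
α = (4/3)·(1 − 6.8373/10.2801) = 0.45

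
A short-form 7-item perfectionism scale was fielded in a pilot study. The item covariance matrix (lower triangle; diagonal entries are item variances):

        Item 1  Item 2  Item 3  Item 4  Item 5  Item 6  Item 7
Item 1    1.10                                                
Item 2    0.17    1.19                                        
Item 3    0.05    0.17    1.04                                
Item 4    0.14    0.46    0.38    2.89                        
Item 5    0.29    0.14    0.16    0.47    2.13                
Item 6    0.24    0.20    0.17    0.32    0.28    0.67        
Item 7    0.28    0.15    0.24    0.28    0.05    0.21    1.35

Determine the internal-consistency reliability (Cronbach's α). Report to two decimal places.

α = 0.56

Σσ²ᵢ = 1.10 + 1.19 + 1.04 + 2.89 + 2.13 + 0.67 + 1.35 = 10.37
Σ_{i<j} σ_ij = 4.85
Var(T) = 10.37 + 2 × 4.85 = 20.07
α = (k/(k−1))·(1 − Σσ²ᵢ/Var(T)) = (7/6)·(1 − 10.37/20.07) = 0.56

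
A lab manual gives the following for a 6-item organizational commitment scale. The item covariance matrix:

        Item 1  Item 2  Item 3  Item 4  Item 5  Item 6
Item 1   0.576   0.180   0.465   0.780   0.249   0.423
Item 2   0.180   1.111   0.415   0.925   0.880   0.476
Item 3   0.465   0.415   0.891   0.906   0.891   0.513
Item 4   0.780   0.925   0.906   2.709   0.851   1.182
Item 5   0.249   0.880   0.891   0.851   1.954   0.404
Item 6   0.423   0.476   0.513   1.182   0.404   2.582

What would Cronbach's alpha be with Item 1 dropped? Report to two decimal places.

Remaining items: Item 2, Item 3, Item 4, Item 5, Item 6 (k = 5).
sum of item variances = 1.111 + 0.891 + 2.709 + 1.954 + 2.582 = 9.247
σ²_total = 9.247 + 2 × 7.443 = 24.133
α (item deleted) = (5/4)·(1 − 9.247/24.133) = 0.77

Cronbach's alpha = 0.77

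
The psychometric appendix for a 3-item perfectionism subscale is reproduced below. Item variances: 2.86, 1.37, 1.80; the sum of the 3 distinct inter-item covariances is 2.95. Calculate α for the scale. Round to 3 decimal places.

ΣVar(i) = 2.86 + 1.37 + 1.80 = 6.03
Sum of distinct covariances = 2.95
σ²_total = ΣVar(i) + 2·Σcov = 6.03 + 2 × 2.95 = 11.93
α = (3/2)·(1 − 6.03/11.93) = 0.742

α = 0.742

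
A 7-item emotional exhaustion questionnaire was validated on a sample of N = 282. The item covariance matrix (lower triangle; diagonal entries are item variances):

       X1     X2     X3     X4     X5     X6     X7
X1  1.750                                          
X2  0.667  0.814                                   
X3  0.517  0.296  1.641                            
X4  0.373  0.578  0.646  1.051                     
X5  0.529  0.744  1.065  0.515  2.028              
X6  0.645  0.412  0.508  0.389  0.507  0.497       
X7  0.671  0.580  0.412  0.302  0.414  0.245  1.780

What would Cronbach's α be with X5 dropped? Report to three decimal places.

α = 0.789

Remaining items: X1, X2, X3, X4, X6, X7 (k = 6).
Σσ²ᵢ = 1.750 + 0.814 + 1.641 + 1.051 + 0.497 + 1.780 = 7.533
σ²_total = 7.533 + 2 × 7.241 = 22.015
α (item deleted) = (6/5)·(1 − 7.533/22.015) = 0.789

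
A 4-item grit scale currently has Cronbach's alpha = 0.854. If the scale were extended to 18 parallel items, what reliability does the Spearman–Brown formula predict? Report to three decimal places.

Length factor m = 18/4 = 4.5000
α' = m·α / (1 + (m−1)·α)
   = 18/4 × 0.854 / (1 + (18/4 − 1) × 0.854)
   = 3.8430 / 3.9890 = 0.963

predicted reliability = 0.963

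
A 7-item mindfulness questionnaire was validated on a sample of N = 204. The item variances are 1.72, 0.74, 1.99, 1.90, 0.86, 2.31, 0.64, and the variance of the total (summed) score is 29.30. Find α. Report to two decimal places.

Σσᵢ² = 1.72 + 0.74 + 1.99 + 1.90 + 0.86 + 2.31 + 0.64 = 10.16
α = (k/(k−1))·(1 − Σσᵢ²/σ²_total) = (7/6)·(1 − 10.16/29.30) = 0.76

α = 0.76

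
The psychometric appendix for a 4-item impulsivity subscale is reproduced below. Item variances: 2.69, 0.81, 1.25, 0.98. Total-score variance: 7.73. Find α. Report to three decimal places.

α = 0.345

Σσ²ᵢ = 2.69 + 0.81 + 1.25 + 0.98 = 5.73
α = (k/(k−1))·(1 − Σσ²ᵢ/σ²_T) = (4/3)·(1 − 5.73/7.73) = 0.345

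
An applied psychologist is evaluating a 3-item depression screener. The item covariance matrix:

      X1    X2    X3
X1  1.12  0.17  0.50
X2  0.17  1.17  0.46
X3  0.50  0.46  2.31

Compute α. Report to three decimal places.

α = 0.494

sum of item variances = 1.12 + 1.17 + 2.31 = 4.60
Sum of off-diagonal covariances = 1.13
Var(T) = 4.60 + 2 × 1.13 = 6.86
α = (k/(k−1))·(1 − sum of item variances/Var(T)) = (3/2)·(1 − 4.60/6.86) = 0.494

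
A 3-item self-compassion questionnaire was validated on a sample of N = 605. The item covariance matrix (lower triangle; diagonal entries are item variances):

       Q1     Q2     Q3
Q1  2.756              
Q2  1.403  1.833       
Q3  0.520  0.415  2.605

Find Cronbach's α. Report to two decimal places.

ΣVar(i) = 2.756 + 1.833 + 2.605 = 7.194
Σ_{i<j} σ_ij = 2.338
σ²_total = 7.194 + 2 × 2.338 = 11.870
α = (k/(k−1))·(1 − ΣVar(i)/σ²_total) = (3/2)·(1 − 7.194/11.870) = 0.59

Cronbach's α = 0.59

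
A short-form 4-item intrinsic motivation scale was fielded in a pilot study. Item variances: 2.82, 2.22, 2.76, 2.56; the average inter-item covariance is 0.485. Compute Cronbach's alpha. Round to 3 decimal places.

ΣVar(i) = 2.82 + 2.22 + 2.76 + 2.56 = 10.36
Sum of the 6 distinct covariances = 6 × 0.485 = 2.910
total variance = ΣVar(i) + 2·Σcov = 10.36 + 2 × 2.910 = 16.180
α = (4/3)·(1 − 10.36/16.180) = 0.480

Cronbach's alpha = 0.480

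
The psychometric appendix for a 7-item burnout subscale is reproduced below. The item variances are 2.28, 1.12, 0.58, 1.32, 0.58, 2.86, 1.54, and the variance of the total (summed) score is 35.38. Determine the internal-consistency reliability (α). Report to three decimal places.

α = 0.828

Σσᵢ² = 2.28 + 1.12 + 0.58 + 1.32 + 0.58 + 2.86 + 1.54 = 10.28
α = (k/(k−1))·(1 − Σσᵢ²/σ²_T) = (7/6)·(1 − 10.28/35.38) = 0.828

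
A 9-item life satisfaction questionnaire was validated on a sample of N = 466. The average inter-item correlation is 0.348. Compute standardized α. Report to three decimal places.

α = 0.828

Standardized α = k·r̄ / (1 + (k−1)·r̄) = 9 × 0.348 / (1 + 8 × 0.348)
  = 3.1320 / 3.7840 = 0.828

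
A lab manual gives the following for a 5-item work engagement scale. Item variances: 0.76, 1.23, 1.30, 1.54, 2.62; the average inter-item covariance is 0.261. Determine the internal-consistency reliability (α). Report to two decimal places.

ΣVar(i) = 0.76 + 1.23 + 1.30 + 1.54 + 2.62 = 7.45
Sum of the 10 distinct covariances = 10 × 0.261 = 2.610
Var(T) = ΣVar(i) + 2·Σcov = 7.45 + 2 × 2.610 = 12.670
α = (5/4)·(1 − 7.45/12.670) = 0.51

α = 0.51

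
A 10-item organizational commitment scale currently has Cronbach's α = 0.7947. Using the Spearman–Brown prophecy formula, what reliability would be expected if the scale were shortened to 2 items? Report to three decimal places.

Length factor m = 2/10 = 0.2000
α' = m·α / (1 − (1−m)·α)
   = 2/10 × 0.7947 / (1 − (1 − 2/10) × 0.7947)
   = 0.1589 / 0.3642 = 0.436

predicted reliability = 0.436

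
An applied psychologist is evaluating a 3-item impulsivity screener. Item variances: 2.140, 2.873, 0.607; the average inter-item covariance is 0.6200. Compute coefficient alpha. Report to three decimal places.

coefficient alpha = 0.597

Σσᵢ² = 2.140 + 2.873 + 0.607 = 5.620
Sum of the 3 distinct covariances = 3 × 0.6200 = 1.8600
total variance = Σσᵢ² + 2·Σcov = 5.620 + 2 × 1.8600 = 9.3400
α = (3/2)·(1 − 5.620/9.3400) = 0.597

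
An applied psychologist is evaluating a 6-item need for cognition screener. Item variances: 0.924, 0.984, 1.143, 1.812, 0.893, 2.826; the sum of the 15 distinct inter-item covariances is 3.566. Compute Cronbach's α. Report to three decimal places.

ΣVar(i) = 0.924 + 0.984 + 1.143 + 1.812 + 0.893 + 2.826 = 8.582
Sum of distinct covariances = 3.566
σ²_T = ΣVar(i) + 2·Σcov = 8.582 + 2 × 3.566 = 15.714
α = (6/5)·(1 − 8.582/15.714) = 0.545

α = 0.545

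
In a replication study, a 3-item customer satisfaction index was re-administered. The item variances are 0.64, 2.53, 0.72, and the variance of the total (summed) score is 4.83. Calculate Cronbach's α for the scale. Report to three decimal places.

Cronbach's α = 0.292

sum of item variances = 0.64 + 2.53 + 0.72 = 3.89
α = (k/(k−1))·(1 − sum of item variances/σ²_total) = (3/2)·(1 − 3.89/4.83) = 0.292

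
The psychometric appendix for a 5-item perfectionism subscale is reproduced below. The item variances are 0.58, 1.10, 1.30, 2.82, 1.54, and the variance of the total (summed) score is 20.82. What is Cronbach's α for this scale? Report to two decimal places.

ΣVar(i) = 0.58 + 1.10 + 1.30 + 2.82 + 1.54 = 7.34
α = (k/(k−1))·(1 − ΣVar(i)/σ²_total) = (5/4)·(1 − 7.34/20.82) = 0.81

α = 0.81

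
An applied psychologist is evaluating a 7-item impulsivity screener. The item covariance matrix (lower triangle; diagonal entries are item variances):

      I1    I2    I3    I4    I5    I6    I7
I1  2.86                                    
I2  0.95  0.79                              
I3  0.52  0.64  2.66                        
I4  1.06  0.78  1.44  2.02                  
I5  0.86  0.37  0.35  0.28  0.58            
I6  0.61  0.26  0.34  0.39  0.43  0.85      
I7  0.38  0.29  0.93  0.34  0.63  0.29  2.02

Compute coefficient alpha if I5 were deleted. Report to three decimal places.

coefficient alpha = 0.747

Remaining items: I1, I2, I3, I4, I6, I7 (k = 6).
sum of item variances = 2.86 + 0.79 + 2.66 + 2.02 + 0.85 + 2.02 = 11.20
σ²_T = 11.20 + 2 × 9.22 = 29.64
α (item deleted) = (6/5)·(1 − 11.20/29.64) = 0.747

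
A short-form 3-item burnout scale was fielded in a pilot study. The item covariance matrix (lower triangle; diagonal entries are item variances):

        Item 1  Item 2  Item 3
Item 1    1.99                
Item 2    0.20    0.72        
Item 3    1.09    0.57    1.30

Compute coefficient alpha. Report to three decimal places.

coefficient alpha = 0.722

Σσ²ᵢ = 1.99 + 0.72 + 1.30 = 4.01
Sum of the distinct covariances = 1.86
Var(T) = 4.01 + 2 × 1.86 = 7.73
α = (k/(k−1))·(1 − Σσ²ᵢ/Var(T)) = (3/2)·(1 − 4.01/7.73) = 0.722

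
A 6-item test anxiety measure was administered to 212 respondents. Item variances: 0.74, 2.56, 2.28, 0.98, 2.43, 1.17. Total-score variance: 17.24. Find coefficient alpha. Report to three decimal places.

coefficient alpha = 0.493

sum of item variances = 0.74 + 2.56 + 2.28 + 0.98 + 2.43 + 1.17 = 10.16
α = (k/(k−1))·(1 − sum of item variances/σ²_total) = (6/5)·(1 − 10.16/17.24) = 0.493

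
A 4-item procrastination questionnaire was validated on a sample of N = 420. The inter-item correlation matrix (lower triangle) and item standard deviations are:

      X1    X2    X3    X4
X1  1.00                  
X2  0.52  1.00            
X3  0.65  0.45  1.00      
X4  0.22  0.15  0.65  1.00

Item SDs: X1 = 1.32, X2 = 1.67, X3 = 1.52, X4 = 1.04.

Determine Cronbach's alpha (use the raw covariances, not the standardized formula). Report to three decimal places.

Cronbach's alpha = 0.756

Σσ²ᵢ = 1.32² + 1.67² + 1.52² + 1.04² = 7.9233
Covariances σ_ij = r_ij · s_i · s_j:
  σ(X1,X2) = 0.52 × 1.32 × 1.67 = 1.1463
  σ(X1,X3) = 0.65 × 1.32 × 1.52 = 1.3042
  σ(X1,X4) = 0.22 × 1.32 × 1.04 = 0.3020
  σ(X2,X3) = 0.45 × 1.67 × 1.52 = 1.1423
  σ(X2,X4) = 0.15 × 1.67 × 1.04 = 0.2605
  σ(X3,X4) = 0.65 × 1.52 × 1.04 = 1.0275
σ²_T = Σσ²ᵢ + 2·Σσ_ij = 7.9233 + 2 × 5.1828 = 18.2889
α = (4/3)·(1 − 7.9233/18.2889) = 0.756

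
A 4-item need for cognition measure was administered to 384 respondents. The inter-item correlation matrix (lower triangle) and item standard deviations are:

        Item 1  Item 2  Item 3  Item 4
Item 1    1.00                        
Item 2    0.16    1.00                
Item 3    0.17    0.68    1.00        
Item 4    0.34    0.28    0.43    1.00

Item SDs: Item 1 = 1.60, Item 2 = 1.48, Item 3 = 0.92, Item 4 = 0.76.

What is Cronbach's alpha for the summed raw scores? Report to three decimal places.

Σσ²ᵢ = 1.60² + 1.48² + 0.92² + 0.76² = 6.1744
Covariances σ_ij = r_ij · s_i · s_j:
  σ(Item 1,Item 2) = 0.16 × 1.60 × 1.48 = 0.3789
  σ(Item 1,Item 3) = 0.17 × 1.60 × 0.92 = 0.2502
  σ(Item 1,Item 4) = 0.34 × 1.60 × 0.76 = 0.4134
  σ(Item 2,Item 3) = 0.68 × 1.48 × 0.92 = 0.9259
  σ(Item 2,Item 4) = 0.28 × 1.48 × 0.76 = 0.3149
  σ(Item 3,Item 4) = 0.43 × 0.92 × 0.76 = 0.3007
σ²_T = Σσ²ᵢ + 2·Σσ_ij = 6.1744 + 2 × 2.5840 = 11.3424
α = (4/3)·(1 − 6.1744/11.3424) = 0.608

Cronbach's alpha = 0.608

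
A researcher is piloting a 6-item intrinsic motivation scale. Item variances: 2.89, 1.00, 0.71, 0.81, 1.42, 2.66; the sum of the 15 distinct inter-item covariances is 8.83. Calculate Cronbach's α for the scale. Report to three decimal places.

α = 0.781

ΣVar(i) = 2.89 + 1.00 + 0.71 + 0.81 + 1.42 + 2.66 = 9.49
Sum of distinct covariances = 8.83
σ²_total = ΣVar(i) + 2·Σcov = 9.49 + 2 × 8.83 = 27.15
α = (6/5)·(1 − 9.49/27.15) = 0.781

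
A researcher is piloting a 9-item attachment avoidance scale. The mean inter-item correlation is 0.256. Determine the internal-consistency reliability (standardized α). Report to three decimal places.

α = 0.756

Standardized α = k·r̄ / (1 + (k−1)·r̄) = 9 × 0.256 / (1 + 8 × 0.256)
  = 2.3040 / 3.0480 = 0.756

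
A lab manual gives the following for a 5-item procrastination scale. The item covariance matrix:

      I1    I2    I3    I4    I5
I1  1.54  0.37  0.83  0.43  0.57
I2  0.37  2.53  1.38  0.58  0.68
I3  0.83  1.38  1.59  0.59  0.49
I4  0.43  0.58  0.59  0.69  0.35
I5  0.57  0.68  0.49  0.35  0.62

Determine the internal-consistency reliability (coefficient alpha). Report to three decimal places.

coefficient alpha = 0.803

Σσ²ᵢ = 1.54 + 2.53 + 1.59 + 0.69 + 0.62 = 6.97
Σ_{i<j} σ_ij = 6.27
Var(T) = 6.97 + 2 × 6.27 = 19.51
α = (k/(k−1))·(1 − Σσ²ᵢ/Var(T)) = (5/4)·(1 − 6.97/19.51) = 0.803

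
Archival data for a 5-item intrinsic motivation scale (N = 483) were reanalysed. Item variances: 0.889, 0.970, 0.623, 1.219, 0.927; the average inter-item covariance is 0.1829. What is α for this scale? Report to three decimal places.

Σσ²ᵢ = 0.889 + 0.970 + 0.623 + 1.219 + 0.927 = 4.628
Sum of the 10 distinct covariances = 10 × 0.1829 = 1.8290
σ²_T = Σσ²ᵢ + 2·Σcov = 4.628 + 2 × 1.8290 = 8.2860
α = (5/4)·(1 − 4.628/8.2860) = 0.552

α = 0.552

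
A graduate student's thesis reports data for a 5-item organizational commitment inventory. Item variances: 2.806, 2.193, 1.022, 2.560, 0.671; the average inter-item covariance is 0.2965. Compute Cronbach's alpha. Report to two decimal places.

Cronbach's alpha = 0.49

Σσᵢ² = 2.806 + 2.193 + 1.022 + 2.560 + 0.671 = 9.252
Sum of the 10 distinct covariances = 10 × 0.2965 = 2.9650
σ²_T = Σσᵢ² + 2·Σcov = 9.252 + 2 × 2.9650 = 15.1820
α = (5/4)·(1 − 9.252/15.1820) = 0.49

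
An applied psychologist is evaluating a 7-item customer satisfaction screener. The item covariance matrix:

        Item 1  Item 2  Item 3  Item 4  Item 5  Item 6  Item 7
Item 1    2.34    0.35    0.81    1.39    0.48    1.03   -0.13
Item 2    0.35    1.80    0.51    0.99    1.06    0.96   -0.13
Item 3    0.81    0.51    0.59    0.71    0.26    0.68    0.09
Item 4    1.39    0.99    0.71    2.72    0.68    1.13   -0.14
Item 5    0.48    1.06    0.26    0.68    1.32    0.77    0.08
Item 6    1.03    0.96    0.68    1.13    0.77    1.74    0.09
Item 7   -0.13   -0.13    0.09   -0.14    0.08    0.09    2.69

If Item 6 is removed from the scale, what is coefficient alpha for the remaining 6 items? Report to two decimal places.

Remaining items: Item 1, Item 2, Item 3, Item 4, Item 5, Item 7 (k = 6).
Σσ²ᵢ = 2.34 + 1.80 + 0.59 + 2.72 + 1.32 + 2.69 = 11.46
σ²_T = 11.46 + 2 × 7.01 = 25.48
α (item deleted) = (6/5)·(1 − 11.46/25.48) = 0.66

coefficient alpha = 0.66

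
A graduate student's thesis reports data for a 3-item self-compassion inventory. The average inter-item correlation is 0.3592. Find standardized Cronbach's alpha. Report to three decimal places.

standardized Cronbach's alpha = 0.627

Standardized α = k·r̄ / (1 + (k−1)·r̄) = 3 × 0.3592 / (1 + 2 × 0.3592)
  = 1.0776 / 1.7184 = 0.627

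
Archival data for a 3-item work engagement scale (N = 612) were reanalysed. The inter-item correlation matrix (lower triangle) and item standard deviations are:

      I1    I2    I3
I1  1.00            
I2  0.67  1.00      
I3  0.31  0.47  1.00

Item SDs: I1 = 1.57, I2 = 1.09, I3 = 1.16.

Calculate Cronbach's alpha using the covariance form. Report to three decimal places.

Σσ²ᵢ = 1.57² + 1.09² + 1.16² = 4.9986
Covariances σ_ij = r_ij · s_i · s_j:
  σ(I1,I2) = 0.67 × 1.57 × 1.09 = 1.1466
  σ(I1,I3) = 0.31 × 1.57 × 1.16 = 0.5646
  σ(I2,I3) = 0.47 × 1.09 × 1.16 = 0.5943
σ²_T = Σσ²ᵢ + 2·Σσ_ij = 4.9986 + 2 × 2.3055 = 9.6096
α = (3/2)·(1 − 4.9986/9.6096) = 0.720

Cronbach's alpha = 0.720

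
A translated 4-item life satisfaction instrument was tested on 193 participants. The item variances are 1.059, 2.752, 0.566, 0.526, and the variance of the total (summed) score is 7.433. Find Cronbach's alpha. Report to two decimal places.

Σσ²ᵢ = 1.059 + 2.752 + 0.566 + 0.526 = 4.903
α = (k/(k−1))·(1 − Σσ²ᵢ/σ²_T) = (4/3)·(1 − 4.903/7.433) = 0.45

α = 0.45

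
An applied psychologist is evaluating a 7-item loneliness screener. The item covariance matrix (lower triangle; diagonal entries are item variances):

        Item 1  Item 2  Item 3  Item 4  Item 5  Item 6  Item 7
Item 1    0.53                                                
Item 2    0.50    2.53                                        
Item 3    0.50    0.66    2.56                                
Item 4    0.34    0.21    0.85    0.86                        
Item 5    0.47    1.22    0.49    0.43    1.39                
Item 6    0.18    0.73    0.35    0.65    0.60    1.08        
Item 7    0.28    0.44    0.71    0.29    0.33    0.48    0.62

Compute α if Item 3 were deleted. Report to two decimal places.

α = 0.81

Remaining items: Item 1, Item 2, Item 4, Item 5, Item 6, Item 7 (k = 6).
sum of item variances = 0.53 + 2.53 + 0.86 + 1.39 + 1.08 + 0.62 = 7.01
total variance = 7.01 + 2 × 7.15 = 21.31
α (item deleted) = (6/5)·(1 − 7.01/21.31) = 0.81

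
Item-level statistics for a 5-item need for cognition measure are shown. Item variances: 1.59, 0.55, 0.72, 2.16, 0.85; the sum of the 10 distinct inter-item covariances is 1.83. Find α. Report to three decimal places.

ΣVar(i) = 1.59 + 0.55 + 0.72 + 2.16 + 0.85 = 5.87
Sum of distinct covariances = 1.83
Var(T) = ΣVar(i) + 2·Σcov = 5.87 + 2 × 1.83 = 9.53
α = (5/4)·(1 − 5.87/9.53) = 0.480

α = 0.480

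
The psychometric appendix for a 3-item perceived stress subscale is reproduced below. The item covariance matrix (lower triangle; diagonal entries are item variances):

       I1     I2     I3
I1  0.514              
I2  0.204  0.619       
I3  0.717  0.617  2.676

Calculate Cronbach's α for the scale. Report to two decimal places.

Σσ²ᵢ = 0.514 + 0.619 + 2.676 = 3.809
Sum of the distinct covariances = 1.538
total variance = 3.809 + 2 × 1.538 = 6.885
α = (k/(k−1))·(1 − Σσ²ᵢ/total variance) = (3/2)·(1 − 3.809/6.885) = 0.67

α = 0.67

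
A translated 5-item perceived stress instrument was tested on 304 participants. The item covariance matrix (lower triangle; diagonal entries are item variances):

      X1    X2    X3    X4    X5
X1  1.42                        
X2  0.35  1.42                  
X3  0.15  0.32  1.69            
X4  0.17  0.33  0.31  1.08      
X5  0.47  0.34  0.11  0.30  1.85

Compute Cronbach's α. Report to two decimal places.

Σσᵢ² = 1.42 + 1.42 + 1.69 + 1.08 + 1.85 = 7.46
Σ_{i<j} σ_ij = 2.85
total variance = 7.46 + 2 × 2.85 = 13.16
α = (k/(k−1))·(1 − Σσᵢ²/total variance) = (5/4)·(1 − 7.46/13.16) = 0.54

Cronbach's α = 0.54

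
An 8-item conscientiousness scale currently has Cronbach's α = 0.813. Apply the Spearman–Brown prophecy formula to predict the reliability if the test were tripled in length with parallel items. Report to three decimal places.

predicted reliability = 0.929

Length factor m = 3
α' = m·α / (1 + (m−1)·α)
   = 3 × 0.813 / (1 + (3 − 1) × 0.813)
   = 2.4390 / 2.6260 = 0.929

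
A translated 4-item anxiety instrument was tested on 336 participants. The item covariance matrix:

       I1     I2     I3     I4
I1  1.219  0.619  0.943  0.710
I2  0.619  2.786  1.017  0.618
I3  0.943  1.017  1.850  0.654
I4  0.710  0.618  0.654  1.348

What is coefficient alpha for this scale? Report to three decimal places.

Σσ²ᵢ = 1.219 + 2.786 + 1.850 + 1.348 = 7.203
Sum of the distinct covariances = 4.561
Var(T) = 7.203 + 2 × 4.561 = 16.325
α = (k/(k−1))·(1 − Σσ²ᵢ/Var(T)) = (4/3)·(1 − 7.203/16.325) = 0.745

α = 0.745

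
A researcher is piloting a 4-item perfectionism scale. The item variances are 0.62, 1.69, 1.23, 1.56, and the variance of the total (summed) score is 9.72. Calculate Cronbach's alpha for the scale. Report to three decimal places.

α = 0.634

ΣVar(i) = 0.62 + 1.69 + 1.23 + 1.56 = 5.10
α = (k/(k−1))·(1 − ΣVar(i)/σ²_T) = (4/3)·(1 − 5.10/9.72) = 0.634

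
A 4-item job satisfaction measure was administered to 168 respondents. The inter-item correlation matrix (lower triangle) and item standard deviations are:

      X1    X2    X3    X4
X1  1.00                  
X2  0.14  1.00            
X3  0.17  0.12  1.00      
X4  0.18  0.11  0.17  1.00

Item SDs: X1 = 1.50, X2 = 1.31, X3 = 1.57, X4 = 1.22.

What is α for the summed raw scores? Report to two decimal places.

Σσ²ᵢ = 1.50² + 1.31² + 1.57² + 1.22² = 7.9194
Covariances σ_ij = r_ij · s_i · s_j:
  σ(X1,X2) = 0.14 × 1.50 × 1.31 = 0.2751
  σ(X1,X3) = 0.17 × 1.50 × 1.57 = 0.4004
  σ(X1,X4) = 0.18 × 1.50 × 1.22 = 0.3294
  σ(X2,X3) = 0.12 × 1.31 × 1.57 = 0.2468
  σ(X2,X4) = 0.11 × 1.31 × 1.22 = 0.1758
  σ(X3,X4) = 0.17 × 1.57 × 1.22 = 0.3256
σ²_T = Σσ²ᵢ + 2·Σσ_ij = 7.9194 + 2 × 1.7531 = 11.4256
α = (4/3)·(1 − 7.9194/11.4256) = 0.41

α = 0.41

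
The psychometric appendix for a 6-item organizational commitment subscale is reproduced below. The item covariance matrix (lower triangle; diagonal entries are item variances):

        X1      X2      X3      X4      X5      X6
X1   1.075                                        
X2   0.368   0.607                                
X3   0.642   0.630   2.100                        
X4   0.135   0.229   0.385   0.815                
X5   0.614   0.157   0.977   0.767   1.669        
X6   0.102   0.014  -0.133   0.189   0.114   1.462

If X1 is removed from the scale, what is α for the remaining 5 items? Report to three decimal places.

Remaining items: X2, X3, X4, X5, X6 (k = 5).
sum of item variances = 0.607 + 2.100 + 0.815 + 1.669 + 1.462 = 6.653
σ²_total = 6.653 + 2 × 3.329 = 13.311
α (item deleted) = (5/4)·(1 − 6.653/13.311) = 0.625

α = 0.625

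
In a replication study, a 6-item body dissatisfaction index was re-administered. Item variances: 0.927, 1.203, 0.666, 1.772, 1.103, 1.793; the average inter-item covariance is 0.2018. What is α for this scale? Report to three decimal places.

Σσᵢ² = 0.927 + 1.203 + 0.666 + 1.772 + 1.103 + 1.793 = 7.464
Sum of the 15 distinct covariances = 15 × 0.2018 = 3.0270
total variance = Σσᵢ² + 2·Σcov = 7.464 + 2 × 3.0270 = 13.5180
α = (6/5)·(1 − 7.464/13.5180) = 0.537

α = 0.537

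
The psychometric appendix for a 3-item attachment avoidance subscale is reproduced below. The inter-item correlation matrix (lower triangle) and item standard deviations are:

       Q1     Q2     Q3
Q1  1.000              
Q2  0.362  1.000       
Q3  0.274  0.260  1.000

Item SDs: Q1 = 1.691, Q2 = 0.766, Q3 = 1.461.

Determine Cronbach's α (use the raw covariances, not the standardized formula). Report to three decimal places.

Σσ²ᵢ = 1.691² + 0.766² + 1.461² = 5.5808
Covariances σ_ij = r_ij · s_i · s_j:
  σ(Q1,Q2) = 0.362 × 1.691 × 0.766 = 0.4689
  σ(Q1,Q3) = 0.274 × 1.691 × 1.461 = 0.6769
  σ(Q2,Q3) = 0.260 × 0.766 × 1.461 = 0.2910
σ²_T = Σσ²ᵢ + 2·Σσ_ij = 5.5808 + 2 × 1.4368 = 8.4544
α = (3/2)·(1 − 5.5808/8.4544) = 0.510

Cronbach's α = 0.510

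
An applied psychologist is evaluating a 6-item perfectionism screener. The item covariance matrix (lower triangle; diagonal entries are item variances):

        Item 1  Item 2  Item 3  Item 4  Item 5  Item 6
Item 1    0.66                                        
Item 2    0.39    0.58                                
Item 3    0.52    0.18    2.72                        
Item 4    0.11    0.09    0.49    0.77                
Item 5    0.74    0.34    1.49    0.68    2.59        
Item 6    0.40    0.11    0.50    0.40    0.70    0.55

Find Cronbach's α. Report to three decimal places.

sum of item variances = 0.66 + 0.58 + 2.72 + 0.77 + 2.59 + 0.55 = 7.87
Sum of off-diagonal covariances = 7.14
σ²_T = 7.87 + 2 × 7.14 = 22.15
α = (k/(k−1))·(1 − sum of item variances/σ²_T) = (6/5)·(1 − 7.87/22.15) = 0.774

α = 0.774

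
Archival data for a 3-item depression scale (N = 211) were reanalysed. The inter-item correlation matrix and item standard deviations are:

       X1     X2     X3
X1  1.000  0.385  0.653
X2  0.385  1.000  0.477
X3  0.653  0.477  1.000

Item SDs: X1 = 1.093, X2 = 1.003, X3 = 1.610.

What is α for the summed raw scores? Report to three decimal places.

α = 0.741

Σσ²ᵢ = 1.093² + 1.003² + 1.610² = 4.7928
Covariances σ_ij = r_ij · s_i · s_j:
  σ(X1,X2) = 0.385 × 1.093 × 1.003 = 0.4221
  σ(X1,X3) = 0.653 × 1.093 × 1.610 = 1.1491
  σ(X2,X3) = 0.477 × 1.003 × 1.610 = 0.7703
σ²_T = Σσ²ᵢ + 2·Σσ_ij = 4.7928 + 2 × 2.3415 = 9.4758
α = (3/2)·(1 − 4.7928/9.4758) = 0.741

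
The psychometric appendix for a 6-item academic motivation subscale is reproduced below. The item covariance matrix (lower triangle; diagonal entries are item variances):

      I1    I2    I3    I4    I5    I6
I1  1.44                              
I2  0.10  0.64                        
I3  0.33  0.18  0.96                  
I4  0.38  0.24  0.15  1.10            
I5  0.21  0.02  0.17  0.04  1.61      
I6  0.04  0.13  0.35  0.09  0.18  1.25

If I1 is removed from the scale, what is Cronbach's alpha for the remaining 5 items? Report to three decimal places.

Remaining items: I2, I3, I4, I5, I6 (k = 5).
Σσ²ᵢ = 0.64 + 0.96 + 1.10 + 1.61 + 1.25 = 5.56
σ²_total = 5.56 + 2 × 1.55 = 8.66
α (item deleted) = (5/4)·(1 − 5.56/8.66) = 0.447

Cronbach's alpha = 0.447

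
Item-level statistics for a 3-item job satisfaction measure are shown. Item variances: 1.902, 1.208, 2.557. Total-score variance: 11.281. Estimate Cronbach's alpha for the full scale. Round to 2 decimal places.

Cronbach's alpha = 0.75

sum of item variances = 1.902 + 1.208 + 2.557 = 5.667
α = (k/(k−1))·(1 − sum of item variances/σ²_total) = (3/2)·(1 − 5.667/11.281) = 0.75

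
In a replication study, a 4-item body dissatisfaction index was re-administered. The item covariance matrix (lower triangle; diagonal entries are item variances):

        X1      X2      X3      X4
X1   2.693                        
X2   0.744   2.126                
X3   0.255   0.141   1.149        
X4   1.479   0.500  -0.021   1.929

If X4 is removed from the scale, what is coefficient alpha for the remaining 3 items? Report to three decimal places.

Remaining items: X1, X2, X3 (k = 3).
Σσ²ᵢ = 2.693 + 2.126 + 1.149 = 5.968
σ²_T = 5.968 + 2 × 1.140 = 8.248
α (item deleted) = (3/2)·(1 − 5.968/8.248) = 0.415

coefficient alpha = 0.415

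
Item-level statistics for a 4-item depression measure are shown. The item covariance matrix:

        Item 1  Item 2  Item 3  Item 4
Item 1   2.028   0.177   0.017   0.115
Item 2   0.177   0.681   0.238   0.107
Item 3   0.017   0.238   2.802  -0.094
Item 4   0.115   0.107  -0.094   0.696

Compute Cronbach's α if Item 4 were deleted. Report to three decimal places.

Cronbach's α = 0.203

Remaining items: Item 1, Item 2, Item 3 (k = 3).
ΣVar(i) = 2.028 + 0.681 + 2.802 = 5.511
total variance = 5.511 + 2 × 0.432 = 6.375
α (item deleted) = (3/2)·(1 − 5.511/6.375) = 0.203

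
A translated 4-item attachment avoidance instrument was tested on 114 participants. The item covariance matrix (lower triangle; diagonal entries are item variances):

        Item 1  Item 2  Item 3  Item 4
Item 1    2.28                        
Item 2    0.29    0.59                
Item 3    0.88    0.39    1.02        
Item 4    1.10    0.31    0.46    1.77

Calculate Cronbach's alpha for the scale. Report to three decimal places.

α = 0.731

Σσ²ᵢ = 2.28 + 0.59 + 1.02 + 1.77 = 5.66
Σ_{i<j} σ_ij = 3.43
σ²_T = 5.66 + 2 × 3.43 = 12.52
α = (k/(k−1))·(1 − Σσ²ᵢ/σ²_T) = (4/3)·(1 − 5.66/12.52) = 0.731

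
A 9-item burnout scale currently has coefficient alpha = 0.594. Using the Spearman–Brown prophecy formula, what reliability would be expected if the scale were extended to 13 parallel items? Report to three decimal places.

predicted reliability = 0.679

Length factor m = 13/9 = 1.4444
α' = m·α / (1 + (m−1)·α)
   = 13/9 × 0.594 / (1 + (13/9 − 1) × 0.594)
   = 0.8580 / 1.2640 = 0.679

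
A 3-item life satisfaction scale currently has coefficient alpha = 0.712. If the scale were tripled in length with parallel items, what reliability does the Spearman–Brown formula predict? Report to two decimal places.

predicted reliability = 0.88

Length factor m = 3
α' = m·α / (1 + (m−1)·α)
   = 3 × 0.712 / (1 + (3 − 1) × 0.712)
   = 2.1360 / 2.4240 = 0.88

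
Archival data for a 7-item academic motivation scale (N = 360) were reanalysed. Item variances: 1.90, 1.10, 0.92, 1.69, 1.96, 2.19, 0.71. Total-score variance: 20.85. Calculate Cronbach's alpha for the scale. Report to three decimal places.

Cronbach's alpha = 0.581

Σσ²ᵢ = 1.90 + 1.10 + 0.92 + 1.69 + 1.96 + 2.19 + 0.71 = 10.47
α = (k/(k−1))·(1 − Σσ²ᵢ/σ²_total) = (7/6)·(1 − 10.47/20.85) = 0.581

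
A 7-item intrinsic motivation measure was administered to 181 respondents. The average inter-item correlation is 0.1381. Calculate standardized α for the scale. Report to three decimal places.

Standardized α = k·r̄ / (1 + (k−1)·r̄) = 7 × 0.1381 / (1 + 6 × 0.1381)
  = 0.9667 / 1.8286 = 0.529

standardized α = 0.529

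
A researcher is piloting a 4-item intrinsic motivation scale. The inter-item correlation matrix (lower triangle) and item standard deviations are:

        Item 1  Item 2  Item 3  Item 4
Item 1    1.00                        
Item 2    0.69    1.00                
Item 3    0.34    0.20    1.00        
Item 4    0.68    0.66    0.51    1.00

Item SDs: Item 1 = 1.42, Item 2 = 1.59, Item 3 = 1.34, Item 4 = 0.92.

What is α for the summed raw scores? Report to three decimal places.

Σσ²ᵢ = 1.42² + 1.59² + 1.34² + 0.92² = 7.1865
Covariances σ_ij = r_ij · s_i · s_j:
  σ(Item 1,Item 2) = 0.69 × 1.42 × 1.59 = 1.5579
  σ(Item 1,Item 3) = 0.34 × 1.42 × 1.34 = 0.6470
  σ(Item 1,Item 4) = 0.68 × 1.42 × 0.92 = 0.8884
  σ(Item 2,Item 3) = 0.20 × 1.59 × 1.34 = 0.4261
  σ(Item 2,Item 4) = 0.66 × 1.59 × 0.92 = 0.9654
  σ(Item 3,Item 4) = 0.51 × 1.34 × 0.92 = 0.6287
σ²_T = Σσ²ᵢ + 2·Σσ_ij = 7.1865 + 2 × 5.1135 = 17.4135
α = (4/3)·(1 − 7.1865/17.4135) = 0.783

α = 0.783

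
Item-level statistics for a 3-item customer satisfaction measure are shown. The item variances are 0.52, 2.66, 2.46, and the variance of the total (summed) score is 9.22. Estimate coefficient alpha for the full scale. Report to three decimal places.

sum of item variances = 0.52 + 2.66 + 2.46 = 5.64
α = (k/(k−1))·(1 − sum of item variances/σ²_T) = (3/2)·(1 − 5.64/9.22) = 0.582

α = 0.582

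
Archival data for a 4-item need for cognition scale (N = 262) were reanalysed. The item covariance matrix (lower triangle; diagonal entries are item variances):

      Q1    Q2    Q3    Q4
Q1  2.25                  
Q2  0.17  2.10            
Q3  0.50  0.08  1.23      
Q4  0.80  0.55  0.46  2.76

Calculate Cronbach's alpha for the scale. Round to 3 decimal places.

sum of item variances = 2.25 + 2.10 + 1.23 + 2.76 = 8.34
Σ_{i<j} σ_ij = 2.56
σ²_total = 8.34 + 2 × 2.56 = 13.46
α = (k/(k−1))·(1 − sum of item variances/σ²_total) = (4/3)·(1 − 8.34/13.46) = 0.507

α = 0.507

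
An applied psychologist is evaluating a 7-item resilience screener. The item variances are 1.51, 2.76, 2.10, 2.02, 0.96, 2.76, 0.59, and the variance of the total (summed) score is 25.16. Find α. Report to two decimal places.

α = 0.58

sum of item variances = 1.51 + 2.76 + 2.10 + 2.02 + 0.96 + 2.76 + 0.59 = 12.70
α = (k/(k−1))·(1 − sum of item variances/σ²_total) = (7/6)·(1 − 12.70/25.16) = 0.58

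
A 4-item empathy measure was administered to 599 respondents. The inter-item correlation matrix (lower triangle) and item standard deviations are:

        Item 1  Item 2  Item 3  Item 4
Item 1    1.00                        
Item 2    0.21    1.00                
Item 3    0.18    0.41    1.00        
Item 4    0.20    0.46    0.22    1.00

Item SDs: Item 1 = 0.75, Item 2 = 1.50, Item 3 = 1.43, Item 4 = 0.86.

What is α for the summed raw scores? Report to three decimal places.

Σσ²ᵢ = 0.75² + 1.50² + 1.43² + 0.86² = 5.5970
Covariances σ_ij = r_ij · s_i · s_j:
  σ(Item 1,Item 2) = 0.21 × 0.75 × 1.50 = 0.2363
  σ(Item 1,Item 3) = 0.18 × 0.75 × 1.43 = 0.1930
  σ(Item 1,Item 4) = 0.20 × 0.75 × 0.86 = 0.1290
  σ(Item 2,Item 3) = 0.41 × 1.50 × 1.43 = 0.8794
  σ(Item 2,Item 4) = 0.46 × 1.50 × 0.86 = 0.5934
  σ(Item 3,Item 4) = 0.22 × 1.43 × 0.86 = 0.2706
σ²_T = Σσ²ᵢ + 2·Σσ_ij = 5.5970 + 2 × 2.3017 = 10.2004
α = (4/3)·(1 − 5.5970/10.2004) = 0.602

α = 0.602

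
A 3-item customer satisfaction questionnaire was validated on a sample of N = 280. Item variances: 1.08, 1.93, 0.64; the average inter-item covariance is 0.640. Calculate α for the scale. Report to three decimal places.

α = 0.769

Σσᵢ² = 1.08 + 1.93 + 0.64 = 3.65
Sum of the 3 distinct covariances = 3 × 0.640 = 1.920
Var(T) = Σσᵢ² + 2·Σcov = 3.65 + 2 × 1.920 = 7.490
α = (3/2)·(1 − 3.65/7.490) = 0.769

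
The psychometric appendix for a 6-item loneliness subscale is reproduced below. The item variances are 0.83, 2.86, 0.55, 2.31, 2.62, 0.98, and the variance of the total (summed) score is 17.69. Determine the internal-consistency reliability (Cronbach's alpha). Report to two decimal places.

Cronbach's alpha = 0.51

Σσᵢ² = 0.83 + 2.86 + 0.55 + 2.31 + 2.62 + 0.98 = 10.15
α = (k/(k−1))·(1 − Σσᵢ²/σ²_T) = (6/5)·(1 − 10.15/17.69) = 0.51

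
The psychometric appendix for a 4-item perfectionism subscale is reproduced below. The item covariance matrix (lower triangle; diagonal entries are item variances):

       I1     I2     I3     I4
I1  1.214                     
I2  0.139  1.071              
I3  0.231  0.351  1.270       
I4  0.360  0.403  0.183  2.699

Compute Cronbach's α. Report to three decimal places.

Cronbach's α = 0.464

Σσ²ᵢ = 1.214 + 1.071 + 1.270 + 2.699 = 6.254
Sum of off-diagonal covariances = 1.667
total variance = 6.254 + 2 × 1.667 = 9.588
α = (k/(k−1))·(1 − Σσ²ᵢ/total variance) = (4/3)·(1 − 6.254/9.588) = 0.464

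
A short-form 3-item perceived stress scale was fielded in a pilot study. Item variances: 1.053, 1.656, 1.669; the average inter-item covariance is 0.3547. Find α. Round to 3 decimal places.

α = 0.491

Σσᵢ² = 1.053 + 1.656 + 1.669 = 4.378
Sum of the 3 distinct covariances = 3 × 0.3547 = 1.0641
σ²_T = Σσᵢ² + 2·Σcov = 4.378 + 2 × 1.0641 = 6.5062
α = (3/2)·(1 − 4.378/6.5062) = 0.491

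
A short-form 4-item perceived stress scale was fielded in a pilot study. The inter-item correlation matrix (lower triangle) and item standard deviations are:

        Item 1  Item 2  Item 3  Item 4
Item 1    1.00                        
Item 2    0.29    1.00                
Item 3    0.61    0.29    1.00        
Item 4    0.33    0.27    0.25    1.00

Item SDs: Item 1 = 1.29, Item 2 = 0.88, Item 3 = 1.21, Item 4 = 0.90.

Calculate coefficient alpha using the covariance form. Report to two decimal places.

coefficient alpha = 0.68

Σσ²ᵢ = 1.29² + 0.88² + 1.21² + 0.90² = 4.7126
Covariances σ_ij = r_ij · s_i · s_j:
  σ(Item 1,Item 2) = 0.29 × 1.29 × 0.88 = 0.3292
  σ(Item 1,Item 3) = 0.61 × 1.29 × 1.21 = 0.9521
  σ(Item 1,Item 4) = 0.33 × 1.29 × 0.90 = 0.3831
  σ(Item 2,Item 3) = 0.29 × 0.88 × 1.21 = 0.3088
  σ(Item 2,Item 4) = 0.27 × 0.88 × 0.90 = 0.2138
  σ(Item 3,Item 4) = 0.25 × 1.21 × 0.90 = 0.2722
σ²_T = Σσ²ᵢ + 2·Σσ_ij = 4.7126 + 2 × 2.4592 = 9.6310
α = (4/3)·(1 − 4.7126/9.6310) = 0.68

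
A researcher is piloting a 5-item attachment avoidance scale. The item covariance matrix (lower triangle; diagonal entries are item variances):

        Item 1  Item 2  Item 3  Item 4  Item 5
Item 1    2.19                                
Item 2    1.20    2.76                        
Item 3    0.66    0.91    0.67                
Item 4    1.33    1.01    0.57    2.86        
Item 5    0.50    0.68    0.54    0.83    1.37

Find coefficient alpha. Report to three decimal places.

α = 0.782

ΣVar(i) = 2.19 + 2.76 + 0.67 + 2.86 + 1.37 = 9.85
Σ_{i<j} σ_ij = 8.23
total variance = 9.85 + 2 × 8.23 = 26.31
α = (k/(k−1))·(1 − ΣVar(i)/total variance) = (5/4)·(1 − 9.85/26.31) = 0.782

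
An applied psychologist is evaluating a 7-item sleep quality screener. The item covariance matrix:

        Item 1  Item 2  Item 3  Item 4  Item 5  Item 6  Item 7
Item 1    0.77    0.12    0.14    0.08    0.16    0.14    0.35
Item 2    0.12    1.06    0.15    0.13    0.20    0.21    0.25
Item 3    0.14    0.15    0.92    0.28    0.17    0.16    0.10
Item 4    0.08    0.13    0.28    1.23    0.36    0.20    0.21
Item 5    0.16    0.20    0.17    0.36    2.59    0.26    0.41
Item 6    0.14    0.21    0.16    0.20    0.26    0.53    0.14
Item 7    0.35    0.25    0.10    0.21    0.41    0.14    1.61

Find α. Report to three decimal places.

α = 0.574

ΣVar(i) = 0.77 + 1.06 + 0.92 + 1.23 + 2.59 + 0.53 + 1.61 = 8.71
Σ_{i<j} σ_ij = 4.22
σ²_total = 8.71 + 2 × 4.22 = 17.15
α = (k/(k−1))·(1 − ΣVar(i)/σ²_total) = (7/6)·(1 − 8.71/17.15) = 0.574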